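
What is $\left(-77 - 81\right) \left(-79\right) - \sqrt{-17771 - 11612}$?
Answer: $12482 - i \sqrt{29383} \approx 12482.0 - 171.41 i$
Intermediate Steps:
$\left(-77 - 81\right) \left(-79\right) - \sqrt{-17771 - 11612} = \left(-158\right) \left(-79\right) - \sqrt{-29383} = 12482 - i \sqrt{29383}$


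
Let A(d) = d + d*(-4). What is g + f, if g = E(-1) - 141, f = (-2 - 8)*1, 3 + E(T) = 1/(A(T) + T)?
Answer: -307/2 ≈ -153.50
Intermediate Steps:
A(d) = -3*d (A(d) = d - 4*d = -3*d)
E(T) = -3 - 1/(2*T) (E(T) = -3 + 1/(-3*T + T) = -3 + 1/(-2*T) = -3 - 1/(2*T))
f = -10 (f = -10*1 = -10)
g = -287/2 (g = (-3 - ½/(-1)) - 141 = (-3 - ½*(-1)) - 141 = (-3 + ½) - 141 = -5/2 - 141 = -287/2 ≈ -143.50)
g + f = -287/2 - 10 = -307/2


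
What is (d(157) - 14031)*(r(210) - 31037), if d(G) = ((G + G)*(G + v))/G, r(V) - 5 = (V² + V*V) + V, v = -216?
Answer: -811841322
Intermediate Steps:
r(V) = 5 + V + 2*V² (r(V) = 5 + ((V² + V*V) + V) = 5 + ((V² + V²) + V) = 5 + (2*V² + V) = 5 + (V + 2*V²) = 5 + V + 2*V²)
d(G) = -432 + 2*G (d(G) = ((G + G)*(G - 216))/G = ((2*G)*(-216 + G))/G = (2*G*(-216 + G))/G = -432 + 2*G)
(d(157) - 14031)*(r(210) - 31037) = ((-432 + 2*157) - 14031)*((5 + 210 + 2*210²) - 31037) = ((-432 + 314) - 14031)*((5 + 210 + 2*44100) - 31037) = (-118 - 14031)*((5 + 210 + 88200) - 31037) = -14149*(88415 - 31037) = -14149*57378 = -811841322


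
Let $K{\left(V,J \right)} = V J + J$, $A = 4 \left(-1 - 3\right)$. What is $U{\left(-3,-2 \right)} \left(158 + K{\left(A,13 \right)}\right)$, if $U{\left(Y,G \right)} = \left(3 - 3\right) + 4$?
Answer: $-148$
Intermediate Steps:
$U{\left(Y,G \right)} = 4$ ($U{\left(Y,G \right)} = 0 + 4 = 4$)
$A = -16$ ($A = 4 \left(-4\right) = -16$)
$K{\left(V,J \right)} = J + J V$ ($K{\left(V,J \right)} = J V + J = J + J V$)
$U{\left(-3,-2 \right)} \left(158 + K{\left(A,13 \right)}\right) = 4 \left(158 + 13 \left(1 - 16\right)\right) = 4 \left(158 + 13 \left(-15\right)\right) = 4 \left(158 - 195\right) = 4 \left(-37\right) = -148$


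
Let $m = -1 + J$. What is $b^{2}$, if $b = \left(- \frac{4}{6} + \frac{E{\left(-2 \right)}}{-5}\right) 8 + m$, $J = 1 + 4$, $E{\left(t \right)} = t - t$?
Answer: $\frac{16}{9} \approx 1.7778$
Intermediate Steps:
$E{\left(t \right)} = 0$
$J = 5$
$m = 4$ ($m = -1 + 5 = 4$)
$b = - \frac{4}{3}$ ($b = \left(- \frac{4}{6} + \frac{0}{-5}\right) 8 + 4 = \left(\left(-4\right) \frac{1}{6} + 0 \left(- \frac{1}{5}\right)\right) 8 + 4 = \left(- \frac{2}{3} + 0\right) 8 + 4 = \left(- \frac{2}{3}\right) 8 + 4 = - \frac{16}{3} + 4 = - \frac{4}{3} \approx -1.3333$)
$b^{2} = \left(- \frac{4}{3}\right)^{2} = \frac{16}{9}$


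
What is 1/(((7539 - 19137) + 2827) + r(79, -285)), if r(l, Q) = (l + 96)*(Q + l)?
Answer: -1/44821 ≈ -2.2311e-5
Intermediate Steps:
r(l, Q) = (96 + l)*(Q + l)
1/(((7539 - 19137) + 2827) + r(79, -285)) = 1/(((7539 - 19137) + 2827) + (79**2 + 96*(-285) + 96*79 - 285*79)) = 1/((-11598 + 2827) + (6241 - 27360 + 7584 - 22515)) = 1/(-8771 - 36050) = 1/(-44821) = -1/44821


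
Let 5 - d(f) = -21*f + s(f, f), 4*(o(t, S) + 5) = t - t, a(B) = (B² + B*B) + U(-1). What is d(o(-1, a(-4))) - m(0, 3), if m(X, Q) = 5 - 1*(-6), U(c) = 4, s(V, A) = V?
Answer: -106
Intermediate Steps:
m(X, Q) = 11 (m(X, Q) = 5 + 6 = 11)
a(B) = 4 + 2*B² (a(B) = (B² + B*B) + 4 = (B² + B²) + 4 = 2*B² + 4 = 4 + 2*B²)
o(t, S) = -5 (o(t, S) = -5 + (t - t)/4 = -5 + (¼)*0 = -5 + 0 = -5)
d(f) = 5 + 20*f (d(f) = 5 - (-21*f + f) = 5 - (-20)*f = 5 + 20*f)
d(o(-1, a(-4))) - m(0, 3) = (5 + 20*(-5)) - 1*11 = (5 - 100) - 11 = -95 - 11 = -106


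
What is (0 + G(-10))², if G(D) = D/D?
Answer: 1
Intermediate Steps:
G(D) = 1
(0 + G(-10))² = (0 + 1)² = 1² = 1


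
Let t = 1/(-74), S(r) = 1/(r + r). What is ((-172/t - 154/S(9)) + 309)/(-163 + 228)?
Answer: 2053/13 ≈ 157.92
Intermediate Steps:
S(r) = 1/(2*r)
t = -1/74 ≈ -0.013514
((-172/t - 154/S(9)) + 309)/(-163 + 228) = ((-172/(-1/74) - 154/((½)/9)) + 309)/(-163 + 228) = ((-172*(-74) - 154/((½)*(⅑))) + 309)/65 = ((12728 - 154/1/18) + 309)*(1/65) = ((12728 - 154*18) + 309)*(1/65) = ((12728 - 2772) + 309)*(1/65) = (9956 + 309)*(1/65) = 10265*(1/65) = 2053/13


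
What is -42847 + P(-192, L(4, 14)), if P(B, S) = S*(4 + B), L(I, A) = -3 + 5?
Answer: -43223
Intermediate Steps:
L(I, A) = 2
-42847 + P(-192, L(4, 14)) = -42847 + 2*(4 - 192) = -42847 + 2*(-188) = -42847 - 376 = -43223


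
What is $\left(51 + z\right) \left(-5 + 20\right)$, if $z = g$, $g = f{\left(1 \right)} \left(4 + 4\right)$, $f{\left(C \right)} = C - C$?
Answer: $765$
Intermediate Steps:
$f{\left(C \right)} = 0$
$g = 0$ ($g = 0 \left(4 + 4\right) = 0 \cdot 8 = 0$)
$z = 0$
$\left(51 + z\right) \left(-5 + 20\right) = \left(51 + 0\right) \left(-5 + 20\right) = 51 \cdot 15 = 765$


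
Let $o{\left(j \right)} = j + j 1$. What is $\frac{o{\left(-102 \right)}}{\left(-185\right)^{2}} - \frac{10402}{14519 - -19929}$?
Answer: $- \frac{181517921}{589491400} \approx -0.30792$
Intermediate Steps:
$o{\left(j \right)} = 2 j$ ($o{\left(j \right)} = j + j = 2 j$)
$\frac{o{\left(-102 \right)}}{\left(-185\right)^{2}} - \frac{10402}{14519 - -19929} = \frac{2 \left(-102\right)}{\left(-185\right)^{2}} - \frac{10402}{14519 - -19929} = - \frac{204}{34225} - \frac{10402}{14519 + 19929} = \left(-204\right) \frac{1}{34225} - \frac{10402}{34448} = - \frac{204}{34225} - \frac{5201}{17224} = - \frac{181517921}{589491400}$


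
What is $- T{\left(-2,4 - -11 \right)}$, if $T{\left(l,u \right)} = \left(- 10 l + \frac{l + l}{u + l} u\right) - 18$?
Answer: $\frac{34}{13} \approx 2.6154$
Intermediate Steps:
$T{\left(l,u \right)} = -18 - 10 l + \frac{2 l u}{l + u}$ ($T{\left(l,u \right)} = \left(- 10 l + \frac{2 l}{l + u} u\right) - 18 = \left(- 10 l + \frac{2 l u}{l + u}\right) - 18 = -18 - 10 l + \frac{2 l u}{l + u}$)
$- T{\left(-2,4 - -11 \right)} = - \frac{2 \left(\left(-9\right) \left(-2\right) - 9 \left(4 - -11\right) - 5 \left(-2\right)^{2} - - 8 \left(4 - -11\right)\right)}{-2 + \left(4 - -11\right)} = - \frac{2 \left(18 - 9 \left(4 + 11\right) - 20 - - 8 \left(4 + 11\right)\right)}{-2 + \left(4 + 11\right)} = - \frac{2 \left(18 - 135 - 20 - \left(-8\right) 15\right)}{-2 + 15} = - \frac{2 \left(18 - 135 - 20 + 120\right)}{13} = - \frac{2 \left(-17\right)}{13} = \left(-1\right) \left(- \frac{34}{13}\right) = \frac{34}{13}$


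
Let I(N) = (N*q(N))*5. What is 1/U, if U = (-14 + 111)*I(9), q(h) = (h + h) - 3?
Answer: 1/65475 ≈ 1.5273e-5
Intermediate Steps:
q(h) = -3 + 2*h (q(h) = 2*h - 3 = -3 + 2*h)
I(N) = 5*N*(-3 + 2*N) (I(N) = (N*(-3 + 2*N))*5 = 5*N*(-3 + 2*N))
U = 65475 (U = (-14 + 111)*(5*9*(-3 + 2*9)) = 97*(5*9*(-3 + 18)) = 97*(5*9*15) = 97*675 = 65475)
1/U = 1/65475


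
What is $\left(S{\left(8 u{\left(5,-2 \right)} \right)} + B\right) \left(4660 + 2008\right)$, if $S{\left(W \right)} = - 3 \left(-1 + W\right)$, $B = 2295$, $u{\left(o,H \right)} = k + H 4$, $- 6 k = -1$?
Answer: $16576648$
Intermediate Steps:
$k = \frac{1}{6}$ ($k = \left(- \frac{1}{6}\right) \left(-1\right) = \frac{1}{6} \approx 0.16667$)
$u{\left(o,H \right)} = \frac{1}{6} + 4 H$ ($u{\left(o,H \right)} = \frac{1}{6} + H 4 = \frac{1}{6} + 4 H$)
$S{\left(W \right)} = 3 - 3 W$
$\left(S{\left(8 u{\left(5,-2 \right)} \right)} + B\right) \left(4660 + 2008\right) = \left(\left(3 - 3 \cdot 8 \left(\frac{1}{6} + 4 \left(-2\right)\right)\right) + 2295\right) \left(4660 + 2008\right) = \left(\left(3 - 3 \cdot 8 \left(\frac{1}{6} - 8\right)\right) + 2295\right) 6668 = \left(\left(3 - 3 \cdot 8 \left(- \frac{47}{6}\right)\right) + 2295\right) 6668 = \left(\left(3 - -188\right) + 2295\right) 6668 = \left(\left(3 + 188\right) + 2295\right) 6668 = \left(191 + 2295\right) 6668 = 2486 \cdot 6668 = 16576648$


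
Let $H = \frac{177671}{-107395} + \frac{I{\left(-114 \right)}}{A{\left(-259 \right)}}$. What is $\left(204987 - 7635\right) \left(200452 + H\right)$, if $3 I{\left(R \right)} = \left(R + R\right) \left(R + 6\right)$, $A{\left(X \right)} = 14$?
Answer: $\frac{29826262293824376}{751765} \approx 3.9675 \cdot 10^{10}$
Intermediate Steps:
$I{\left(R \right)} = \frac{2 R \left(6 + R\right)}{3}$ ($I{\left(R \right)} = \frac{\left(R + R\right) \left(R + 6\right)}{3} = \frac{2 R \left(6 + R\right)}{3}$)
$H = \frac{439505383}{751765}$ ($H = \frac{177671}{-107395} + \frac{\frac{2}{3} \left(-114\right) \left(6 - 114\right)}{14} = 177671 \left(- \frac{1}{107395}\right) + \frac{2}{3} \left(-114\right) \left(-108\right) \frac{1}{14} = - \frac{177671}{107395} + 8208 \cdot \frac{1}{14} = - \frac{177671}{107395} + \frac{4104}{7} = \frac{439505383}{751765} \approx 584.63$)
$\left(204987 - 7635\right) \left(200452 + H\right) = \left(204987 - 7635\right) \left(200452 + \frac{439505383}{751765}\right) = 197352 \cdot \frac{151132303163}{751765} = \frac{29826262293824376}{751765}$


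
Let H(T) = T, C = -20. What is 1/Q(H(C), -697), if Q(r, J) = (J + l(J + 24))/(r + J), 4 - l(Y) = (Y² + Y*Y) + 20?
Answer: 717/906571 ≈ 0.00079089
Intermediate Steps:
l(Y) = -16 - 2*Y² (l(Y) = 4 - ((Y² + Y*Y) + 20) = 4 - ((Y² + Y²) + 20) = 4 - (2*Y² + 20) = 4 - (20 + 2*Y²) = 4 + (-20 - 2*Y²) = -16 - 2*Y²)
Q(r, J) = (-16 + J - 2*(24 + J)²)/(J + r) (Q(r, J) = (J + (-16 - 2*(J + 24)²))/(r + J) = (J + (-16 - 2*(24 + J)²))/(J + r) = (-16 + J - 2*(24 + J)²)/(J + r))
1/Q(H(C), -697) = 1/((-16 - 697 - 2*(24 - 697)²)/(-697 - 20)) = 1/((-16 - 697 - 2*(-673)²)/(-717)) = 1/(-(-16 - 697 - 2*452929)/717) = 1/(-(-16 - 697 - 905858)/717) = 1/(-1/717*(-906571)) = 1/(906571/717) = 717/906571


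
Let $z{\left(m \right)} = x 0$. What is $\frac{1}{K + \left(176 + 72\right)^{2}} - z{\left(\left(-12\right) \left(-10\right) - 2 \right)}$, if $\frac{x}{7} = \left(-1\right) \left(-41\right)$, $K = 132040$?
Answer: $\frac{1}{193544} \approx 5.1668 \cdot 10^{-6}$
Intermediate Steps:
$x = 287$ ($x = 7 \left(\left(-1\right) \left(-41\right)\right) = 7 \cdot 41 = 287$)
$z{\left(m \right)} = 0$ ($z{\left(m \right)} = 287 \cdot 0 = 0$)
$\frac{1}{K + \left(176 + 72\right)^{2}} - z{\left(\left(-12\right) \left(-10\right) - 2 \right)} = \frac{1}{132040 + \left(176 + 72\right)^{2}} - 0 = \frac{1}{132040 + 248^{2}} + 0 = \frac{1}{132040 + 61504} + 0 = \frac{1}{193544} + 0 = \frac{1}{193544}$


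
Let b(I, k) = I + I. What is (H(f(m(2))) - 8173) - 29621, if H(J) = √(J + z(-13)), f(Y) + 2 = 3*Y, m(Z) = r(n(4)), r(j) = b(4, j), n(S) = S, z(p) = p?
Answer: -37791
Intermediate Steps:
b(I, k) = 2*I
r(j) = 8 (r(j) = 2*4 = 8)
m(Z) = 8
f(Y) = -2 + 3*Y
H(J) = √(-13 + J) (H(J) = √(J - 13) = √(-13 + J))
(H(f(m(2))) - 8173) - 29621 = (√(-13 + (-2 + 3*8)) - 8173) - 29621 = (√(-13 + (-2 + 24)) - 8173) - 29621 = (√(-13 + 22) - 8173) - 29621 = (√9 - 8173) - 29621 = (3 - 8173) - 29621 = -8170 - 29621 = -37791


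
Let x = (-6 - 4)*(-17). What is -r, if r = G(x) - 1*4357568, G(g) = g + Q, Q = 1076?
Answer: 4356322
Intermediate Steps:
x = 170 (x = -10*(-17) = 170)
G(g) = 1076 + g (G(g) = g + 1076 = 1076 + g)
r = -4356322 (r = (1076 + 170) - 1*4357568 = 1246 - 4357568 = -4356322)
-r = -1*(-4356322) = 4356322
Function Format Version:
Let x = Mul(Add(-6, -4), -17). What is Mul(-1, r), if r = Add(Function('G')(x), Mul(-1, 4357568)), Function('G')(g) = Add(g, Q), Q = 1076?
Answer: 4356322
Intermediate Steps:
x = 170 (x = Mul(-10, -17) = 170)
Function('G')(g) = Add(1076, g) (Function('G')(g) = Add(g, 1076) = Add(1076, g))
r = -4356322 (r = Add(Add(1076, 170), Mul(-1, 4357568)) = Add(1246, -4357568) = -4356322)
Mul(-1, r) = Mul(-1, -4356322) = 4356322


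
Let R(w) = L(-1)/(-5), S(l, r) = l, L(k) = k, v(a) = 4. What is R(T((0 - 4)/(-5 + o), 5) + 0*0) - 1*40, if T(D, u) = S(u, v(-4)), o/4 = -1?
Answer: -199/5 ≈ -39.800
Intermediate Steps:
o = -4 (o = 4*(-1) = -4)
T(D, u) = u
R(w) = ⅕ (R(w) = -1/(-5) = -1*(-⅕) = ⅕)
R(T((0 - 4)/(-5 + o), 5) + 0*0) - 1*40 = ⅕ - 1*40 = ⅕ - 40 = -199/5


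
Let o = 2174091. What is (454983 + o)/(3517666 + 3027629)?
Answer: 876358/2181765 ≈ 0.40167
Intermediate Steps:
(454983 + o)/(3517666 + 3027629) = (454983 + 2174091)/(3517666 + 3027629) = 2629074/6545295 = 2629074*(1/6545295) = 876358/2181765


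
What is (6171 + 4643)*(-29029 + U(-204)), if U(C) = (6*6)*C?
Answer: -393337622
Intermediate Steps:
U(C) = 36*C
(6171 + 4643)*(-29029 + U(-204)) = (6171 + 4643)*(-29029 + 36*(-204)) = 10814*(-29029 - 7344) = 10814*(-36373) = -393337622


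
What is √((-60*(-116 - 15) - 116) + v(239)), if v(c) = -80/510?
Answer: 2*√5035434/51 ≈ 87.999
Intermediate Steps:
v(c) = -8/51 (v(c) = -80*1/510 = -8/51)
√((-60*(-116 - 15) - 116) + v(239)) = √((-60*(-116 - 15) - 116) - 8/51) = √((-60*(-131) - 116) - 8/51) = √((7860 - 116) - 8/51) = √(7744 - 8/51) = √(394936/51) = 2*√5035434/51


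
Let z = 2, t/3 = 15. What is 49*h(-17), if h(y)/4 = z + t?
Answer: 9212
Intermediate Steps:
t = 45 (t = 3*15 = 45)
h(y) = 188 (h(y) = 4*(2 + 45) = 4*47 = 188)
49*h(-17) = 49*188 = 9212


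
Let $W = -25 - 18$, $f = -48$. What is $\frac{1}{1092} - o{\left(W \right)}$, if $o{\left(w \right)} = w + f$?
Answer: $\frac{99373}{1092} \approx 91.001$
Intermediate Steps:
$W = -43$
$o{\left(w \right)} = -48 + w$ ($o{\left(w \right)} = w - 48 = -48 + w$)
$\frac{1}{1092} - o{\left(W \right)} = \frac{1}{1092} - \left(-48 - 43\right) = \frac{1}{1092} - -91 = \frac{1}{1092} + 91 = \frac{99373}{1092}$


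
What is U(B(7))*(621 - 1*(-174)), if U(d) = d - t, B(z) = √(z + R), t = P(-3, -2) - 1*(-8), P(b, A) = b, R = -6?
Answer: -3180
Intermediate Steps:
t = 5 (t = -3 - 1*(-8) = -3 + 8 = 5)
B(z) = √(-6 + z) (B(z) = √(z - 6) = √(-6 + z))
U(d) = -5 + d (U(d) = d - 1*5 = d - 5 = -5 + d)
U(B(7))*(621 - 1*(-174)) = (-5 + √(-6 + 7))*(621 - 1*(-174)) = (-5 + √1)*(621 + 174) = (-5 + 1)*795 = -4*795 = -3180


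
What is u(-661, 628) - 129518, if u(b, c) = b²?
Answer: 307403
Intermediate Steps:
u(-661, 628) - 129518 = (-661)² - 129518 = 436921 - 129518 = 307403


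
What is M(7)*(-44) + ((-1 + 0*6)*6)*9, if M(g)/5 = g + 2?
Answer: -2034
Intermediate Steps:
M(g) = 10 + 5*g (M(g) = 5*(g + 2) = 5*(2 + g) = 10 + 5*g)
M(7)*(-44) + ((-1 + 0*6)*6)*9 = (10 + 5*7)*(-44) + ((-1 + 0*6)*6)*9 = (10 + 35)*(-44) + ((-1 + 0)*6)*9 = 45*(-44) - 1*6*9 = -1980 - 6*9 = -1980 - 54 = -2034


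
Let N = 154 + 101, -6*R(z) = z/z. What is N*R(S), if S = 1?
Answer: -85/2 ≈ -42.500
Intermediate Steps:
R(z) = -⅙ (R(z) = -z/(6*z) = -⅙*1 = -⅙)
N = 255
N*R(S) = 255*(-⅙) = -85/2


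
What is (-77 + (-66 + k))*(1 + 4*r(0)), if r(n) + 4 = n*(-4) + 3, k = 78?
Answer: 195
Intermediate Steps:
r(n) = -1 - 4*n (r(n) = -4 + (n*(-4) + 3) = -4 + (-4*n + 3) = -4 + (3 - 4*n) = -1 - 4*n)
(-77 + (-66 + k))*(1 + 4*r(0)) = (-77 + (-66 + 78))*(1 + 4*(-1 - 4*0)) = (-77 + 12)*(1 + 4*(-1 + 0)) = -65*(1 + 4*(-1)) = -65*(1 - 4) = -65*(-3) = 195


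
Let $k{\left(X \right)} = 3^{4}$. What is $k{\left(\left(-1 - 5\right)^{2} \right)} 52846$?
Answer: $4280526$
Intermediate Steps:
$k{\left(X \right)} = 81$
$k{\left(\left(-1 - 5\right)^{2} \right)} 52846 = 81 \cdot 52846 = 4280526$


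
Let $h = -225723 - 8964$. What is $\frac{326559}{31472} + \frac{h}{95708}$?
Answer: $\frac{5967059877}{753030544} \approx 7.9241$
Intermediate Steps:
$h = -234687$
$\frac{326559}{31472} + \frac{h}{95708} = \frac{326559}{31472} - \frac{234687}{95708} = \frac{5967059877}{753030544}$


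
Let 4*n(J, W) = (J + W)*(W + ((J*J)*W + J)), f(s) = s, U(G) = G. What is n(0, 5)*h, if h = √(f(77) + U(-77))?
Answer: 0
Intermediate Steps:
n(J, W) = (J + W)*(J + W + W*J²)/4 (n(J, W) = ((J + W)*(W + ((J*J)*W + J)))/4 = ((J + W)*(W + (J²*W + J)))/4 = ((J + W)*(W + (W*J² + J)))/4 = ((J + W)*(W + (J + W*J²)))/4 = ((J + W)*(J + W + W*J²))/4 = (J + W)*(J + W + W*J²)/4)
h = 0 (h = √(77 - 77) = √0 = 0)
n(0, 5)*h = ((¼)*0² + (¼)*5² + (½)*0*5 + (¼)*5*0³ + (¼)*0²*5²)*0 = ((¼)*0 + (¼)*25 + 0 + (¼)*5*0 + (¼)*0*25)*0 = (0 + 25/4 + 0 + 0 + 0)*0 = (25/4)*0 = 0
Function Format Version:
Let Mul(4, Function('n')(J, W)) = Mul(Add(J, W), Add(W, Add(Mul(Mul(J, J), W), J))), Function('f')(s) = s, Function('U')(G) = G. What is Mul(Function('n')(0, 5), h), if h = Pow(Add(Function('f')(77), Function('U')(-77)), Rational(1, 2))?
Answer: 0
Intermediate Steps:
Function('n')(J, W) = Mul(Rational(1, 4), Add(J, W), Add(J, W, Mul(W, Pow(J, 2)))) (Function('n')(J, W) = Mul(Rational(1, 4), Mul(Add(J, W), Add(W, Add(Mul(Mul(J, J), W), J)))) = Mul(Rational(1, 4), Mul(Add(J, W), Add(W, Add(Mul(Pow(J, 2), W), J)))) = Mul(Rational(1, 4), Mul(Add(J, W), Add(W, Add(Mul(W, Pow(J, 2)), J)))) = Mul(Rational(1, 4), Mul(Add(J, W), Add(W, Add(J, Mul(W, Pow(J, 2)))))) = Mul(Rational(1, 4), Mul(Add(J, W), Add(J, W, Mul(W, Pow(J, 2))))) = Mul(Rational(1, 4), Add(J, W), Add(J, W, Mul(W, Pow(J, 2)))))
h = 0 (h = Pow(Add(77, -77), Rational(1, 2)) = Pow(0, Rational(1, 2)) = 0)
Mul(Function('n')(0, 5), h) = Mul(Add(Mul(Rational(1, 4), Pow(0, 2)), Mul(Rational(1, 4), Pow(5, 2)), Mul(Rational(1, 2), 0, 5), Mul(Rational(1, 4), 5, Pow(0, 3)), Mul(Rational(1, 4), Pow(0, 2), Pow(5, 2))), 0) = Mul(Add(Mul(Rational(1, 4), 0), Mul(Rational(1, 4), 25), 0, Mul(Rational(1, 4), 5, 0), Mul(Rational(1, 4), 0, 25)), 0) = Mul(Add(0, Rational(25, 4), 0, 0, 0), 0) = Mul(Rational(25, 4), 0) = 0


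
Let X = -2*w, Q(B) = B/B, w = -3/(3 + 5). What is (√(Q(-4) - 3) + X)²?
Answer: -23/16 + 3*I*√2/2 ≈ -1.4375 + 2.1213*I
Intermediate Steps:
w = -3/8 ≈ -0.37500
Q(B) = 1
X = ¾ (X = -2*(-3/8) = ¾ ≈ 0.75000)
(√(Q(-4) - 3) + X)² = (√(1 - 3) + ¾)² = (√(-2) + ¾)² = (I*√2 + ¾)² = (¾ + I*√2)²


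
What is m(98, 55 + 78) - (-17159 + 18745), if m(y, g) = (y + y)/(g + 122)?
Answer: -404234/255 ≈ -1585.2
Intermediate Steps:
m(y, g) = 2*y/(122 + g) (m(y, g) = (2*y)/(122 + g) = 2*y/(122 + g))
m(98, 55 + 78) - (-17159 + 18745) = 2*98/(122 + (55 + 78)) - (-17159 + 18745) = 2*98/(122 + 133) - 1*1586 = 2*98/255 - 1586 = 2*98*(1/255) - 1586 = 196/255 - 1586 = -404234/255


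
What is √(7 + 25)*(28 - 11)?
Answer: 68*√2 ≈ 96.167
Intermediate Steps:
√(7 + 25)*(28 - 11) = √32*17 = (4*√2)*17 = 68*√2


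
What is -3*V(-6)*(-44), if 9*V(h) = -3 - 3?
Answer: -88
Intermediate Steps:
V(h) = -2/3 (V(h) = (-3 - 3)/9 = (1/9)*(-6) = -2/3)
-3*V(-6)*(-44) = -3*(-2/3)*(-44) = 2*(-44) = -88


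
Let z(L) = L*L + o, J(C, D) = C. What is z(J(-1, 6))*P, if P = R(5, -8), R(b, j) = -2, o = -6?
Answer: 10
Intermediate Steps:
z(L) = -6 + L² (z(L) = L*L - 6 = L² - 6 = -6 + L²)
P = -2
z(J(-1, 6))*P = (-6 + (-1)²)*(-2) = (-6 + 1)*(-2) = -5*(-2) = 10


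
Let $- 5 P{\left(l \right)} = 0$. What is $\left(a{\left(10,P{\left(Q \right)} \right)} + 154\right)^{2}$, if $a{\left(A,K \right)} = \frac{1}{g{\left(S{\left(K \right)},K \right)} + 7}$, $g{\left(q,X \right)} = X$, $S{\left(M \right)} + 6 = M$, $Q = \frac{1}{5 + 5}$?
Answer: $\frac{1164241}{49} \approx 23760.0$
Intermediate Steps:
$Q = \frac{1}{10} \approx 0.1$
$P{\left(l \right)} = 0$ ($P{\left(l \right)} = \left(- \frac{1}{5}\right) 0 = 0$)
$S{\left(M \right)} = -6 + M$
$a{\left(A,K \right)} = \frac{1}{7 + K}$ ($a{\left(A,K \right)} = \frac{1}{K + 7} = \frac{1}{7 + K}$)
$\left(a{\left(10,P{\left(Q \right)} \right)} + 154\right)^{2} = \left(\frac{1}{7 + 0} + 154\right)^{2} = \left(\frac{1}{7} + 154\right)^{2} = \left(\frac{1079}{7}\right)^{2} = \frac{1164241}{49}$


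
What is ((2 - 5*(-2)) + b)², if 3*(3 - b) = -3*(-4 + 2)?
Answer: 169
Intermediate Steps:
b = 1 (b = 3 - (-1)*(-4 + 2) = 3 - (-1)*(-2) = 3 - ⅓*6 = 3 - 2 = 1)
((2 - 5*(-2)) + b)² = ((2 - 5*(-2)) + 1)² = ((2 + 10) + 1)² = (12 + 1)² = 13² = 169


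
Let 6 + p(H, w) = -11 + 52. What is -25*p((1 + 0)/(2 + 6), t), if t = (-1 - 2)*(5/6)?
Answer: -875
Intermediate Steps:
t = -5/2 (t = -15/6 = -3*⅚ = -5/2 ≈ -2.5000)
p(H, w) = 35 (p(H, w) = -6 + (-11 + 52) = -6 + 41 = 35)
-25*p((1 + 0)/(2 + 6), t) = -25*35 = -1*875 = -875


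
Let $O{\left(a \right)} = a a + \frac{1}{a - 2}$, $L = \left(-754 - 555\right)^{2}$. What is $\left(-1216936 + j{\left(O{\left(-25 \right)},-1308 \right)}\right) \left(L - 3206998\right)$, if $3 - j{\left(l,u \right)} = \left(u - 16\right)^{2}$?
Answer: $4435609579953$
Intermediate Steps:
$L = 1713481$ ($L = \left(-1309\right)^{2} = 1713481$)
$O{\left(a \right)} = a^{2} + \frac{1}{-2 + a}$
$j{\left(l,u \right)} = 3 - \left(-16 + u\right)^{2}$ ($j{\left(l,u \right)} = 3 - \left(u - 16\right)^{2} = 3 - \left(-16 + u\right)^{2}$)
$\left(-1216936 + j{\left(O{\left(-25 \right)},-1308 \right)}\right) \left(L - 3206998\right) = \left(-1216936 + \left(3 - \left(-16 - 1308\right)^{2}\right)\right) \left(1713481 - 3206998\right) = \left(-1216936 + \left(3 - \left(-1324\right)^{2}\right)\right) \left(-1493517\right) = \left(-1216936 + \left(3 - 1752976\right)\right) \left(-1493517\right) = \left(-1216936 - 1752973\right) \left(-1493517\right) = \left(-2969909\right) \left(-1493517\right) = 4435609579953$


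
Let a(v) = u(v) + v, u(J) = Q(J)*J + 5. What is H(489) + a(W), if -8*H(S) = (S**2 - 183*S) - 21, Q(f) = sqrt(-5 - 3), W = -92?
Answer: -150309/8 - 184*I*sqrt(2) ≈ -18789.0 - 260.22*I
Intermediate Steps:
Q(f) = 2*I*sqrt(2) (Q(f) = sqrt(-8) = 2*I*sqrt(2))
u(J) = 5 + 2*I*J*sqrt(2) (u(J) = (2*I*sqrt(2))*J + 5 = 2*I*J*sqrt(2) + 5 = 5 + 2*I*J*sqrt(2))
H(S) = 21/8 - S**2/8 + 183*S/8 (H(S) = -((S**2 - 183*S) - 21)/8 = -(-21 + S**2 - 183*S)/8 = 21/8 - S**2/8 + 183*S/8)
a(v) = 5 + v + 2*I*v*sqrt(2) (a(v) = (5 + 2*I*v*sqrt(2)) + v = 5 + v + 2*I*v*sqrt(2))
H(489) + a(W) = (21/8 - 1/8*489**2 + (183/8)*489) + (5 - 92 + 2*I*(-92)*sqrt(2)) = (21/8 - 1/8*239121 + 89487/8) + (5 - 92 - 184*I*sqrt(2)) = (21/8 - 239121/8 + 89487/8) + (-87 - 184*I*sqrt(2)) = -149613/8 + (-87 - 184*I*sqrt(2)) = -150309/8 - 184*I*sqrt(2)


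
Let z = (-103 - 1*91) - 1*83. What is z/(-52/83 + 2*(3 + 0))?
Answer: -22991/446 ≈ -51.549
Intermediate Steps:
z = -277 (z = (-103 - 91) - 83 = -194 - 83 = -277)
z/(-52/83 + 2*(3 + 0)) = -277/(-52/83 + 2*(3 + 0)) = -277/(-52*1/83 + 2*3) = -277/(-52/83 + 6) = -277/446/83 = -277*83/446 = -22991/446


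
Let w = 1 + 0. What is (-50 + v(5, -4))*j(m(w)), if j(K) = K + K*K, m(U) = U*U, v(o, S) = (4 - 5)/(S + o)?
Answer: -102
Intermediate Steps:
w = 1
v(o, S) = -1/(S + o)
m(U) = U²
j(K) = K + K²
(-50 + v(5, -4))*j(m(w)) = (-50 - 1/(-4 + 5))*(1²*(1 + 1²)) = (-50 - 1/1)*(1*(1 + 1)) = (-50 - 1*1)*(1*2) = (-50 - 1)*2 = -51*2 = -102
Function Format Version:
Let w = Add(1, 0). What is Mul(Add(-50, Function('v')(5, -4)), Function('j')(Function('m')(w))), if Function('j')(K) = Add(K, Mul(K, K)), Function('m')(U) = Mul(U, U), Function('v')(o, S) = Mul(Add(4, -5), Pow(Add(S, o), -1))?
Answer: -102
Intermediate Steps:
w = 1
Function('v')(o, S) = Mul(-1, Pow(Add(S, o), -1))
Function('m')(U) = Pow(U, 2)
Function('j')(K) = Add(K, Pow(K, 2))
Mul(Add(-50, Function('v')(5, -4)), Function('j')(Function('m')(w))) = Mul(Add(-50, Mul(-1, Pow(Add(-4, 5), -1))), Mul(Pow(1, 2), Add(1, Pow(1, 2)))) = Mul(Add(-50, Mul(-1, Pow(1, -1))), Mul(1, Add(1, 1))) = Mul(Add(-50, Mul(-1, 1)), Mul(1, 2)) = Mul(Add(-50, -1), 2) = Mul(-51, 2) = -102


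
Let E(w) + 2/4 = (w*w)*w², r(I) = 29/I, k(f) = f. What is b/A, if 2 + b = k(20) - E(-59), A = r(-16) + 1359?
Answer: -38775496/4343 ≈ -8928.3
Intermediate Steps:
E(w) = -½ + w⁴ (E(w) = -½ + (w*w)*w² = -½ + w²*w² = -½ + w⁴)
A = 21715/16 (A = 29/(-16) + 1359 = 29*(-1/16) + 1359 = -29/16 + 1359 = 21715/16 ≈ 1357.2)
b = -24234685/2 (b = -2 + (20 - (-½ + (-59)⁴)) = -2 + (20 - (-½ + 12117361)) = -2 + (20 - 1*24234721/2) = -2 + (20 - 24234721/2) = -2 - 24234681/2 = -24234685/2 ≈ -1.2117e+7)
b/A = -24234685/(2*21715/16) = -24234685/2*16/21715 = -38775496/4343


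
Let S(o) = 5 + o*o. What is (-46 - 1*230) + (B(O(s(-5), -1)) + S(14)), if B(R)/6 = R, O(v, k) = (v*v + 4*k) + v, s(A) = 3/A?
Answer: -2511/25 ≈ -100.44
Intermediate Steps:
O(v, k) = v + v² + 4*k (O(v, k) = (v² + 4*k) + v = v + v² + 4*k)
S(o) = 5 + o²
B(R) = 6*R
(-46 - 1*230) + (B(O(s(-5), -1)) + S(14)) = (-46 - 1*230) + (6*(3/(-5) + (3/(-5))² + 4*(-1)) + (5 + 14²)) = (-46 - 230) + (6*(3*(-⅕) + (3*(-⅕))² - 4) + (5 + 196)) = -276 + (6*(-⅗ + (-⅗)² - 4) + 201) = -276 + (6*(-⅗ + 9/25 - 4) + 201) = -276 + (6*(-106/25) + 201) = -276 + (-636/25 + 201) = -276 + 4389/25 = -2511/25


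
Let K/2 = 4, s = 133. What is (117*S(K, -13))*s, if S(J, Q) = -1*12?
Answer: -186732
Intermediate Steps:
K = 8 (K = 2*4 = 8)
S(J, Q) = -12
(117*S(K, -13))*s = (117*(-12))*133 = -1404*133 = -186732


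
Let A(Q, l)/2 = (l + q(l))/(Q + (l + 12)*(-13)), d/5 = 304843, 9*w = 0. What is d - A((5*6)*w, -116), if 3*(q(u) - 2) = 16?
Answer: 1545554173/1014 ≈ 1.5242e+6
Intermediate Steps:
w = 0 (w = (1/9)*0 = 0)
d = 1524215 (d = 5*304843 = 1524215)
q(u) = 22/3 (q(u) = 2 + (1/3)*16 = 2 + 16/3 = 22/3)
A(Q, l) = 2*(22/3 + l)/(-156 + Q - 13*l) (A(Q, l) = 2*((l + 22/3)/(Q + (l + 12)*(-13))) = 2*((22/3 + l)/(Q + (12 + l)*(-13))) = 2*((22/3 + l)/(Q + (-156 - 13*l))) = 2*((22/3 + l)/(-156 + Q - 13*l)) = 2*(22/3 + l)/(-156 + Q - 13*l))
d - A((5*6)*w, -116) = 1524215 - 2*(-22 - 3*(-116))/(3*(156 - 5*6*0 + 13*(-116))) = 1524215 - 2*(-22 + 348)/(3*(156 - 30*0 - 1508)) = 1524215 - 2*326/(3*(156 - 1*0 - 1508)) = 1524215 - 2*326/(3*(156 + 0 - 1508)) = 1524215 - 2*326/(3*(-1352)) = 1524215 - 2*(-1)*326/(3*1352) = 1524215 - 1*(-163/1014) = 1524215 + 163/1014 = 1545554173/1014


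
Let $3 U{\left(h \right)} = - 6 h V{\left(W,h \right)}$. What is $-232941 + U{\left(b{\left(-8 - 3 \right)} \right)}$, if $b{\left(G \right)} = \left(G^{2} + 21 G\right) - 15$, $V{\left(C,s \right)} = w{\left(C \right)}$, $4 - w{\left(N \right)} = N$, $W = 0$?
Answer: $-231941$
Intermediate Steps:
$w{\left(N \right)} = 4 - N$
$V{\left(C,s \right)} = 4 - C$
$b{\left(G \right)} = -15 + G^{2} + 21 G$
$U{\left(h \right)} = - 8 h$ ($U{\left(h \right)} = \frac{- 6 h \left(4 - 0\right)}{3} = \frac{- 6 h \left(4 + 0\right)}{3} = \frac{- 6 h 4}{3} = \frac{\left(-24\right) h}{3} = - 8 h$)
$-232941 + U{\left(b{\left(-8 - 3 \right)} \right)} = -232941 - 8 \left(-15 + \left(-8 - 3\right)^{2} + 21 \left(-8 - 3\right)\right) = -232941 - 8 \left(-15 + \left(-11\right)^{2} + 21 \left(-11\right)\right) = -232941 - 8 \left(-15 + 121 - 231\right) = -232941 - -1000 = -232941 + 1000 = -231941$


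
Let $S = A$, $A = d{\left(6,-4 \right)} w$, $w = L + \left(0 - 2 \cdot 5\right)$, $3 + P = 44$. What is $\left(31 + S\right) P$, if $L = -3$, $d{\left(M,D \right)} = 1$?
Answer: $738$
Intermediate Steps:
$P = 41$ ($P = -3 + 44 = 41$)
$w = -13$ ($w = -3 + \left(0 - 2 \cdot 5\right) = -3 + \left(0 - 10\right) = -3 - 10 = -13$)
$A = -13$ ($A = 1 \left(-13\right) = -13$)
$S = -13$
$\left(31 + S\right) P = \left(31 - 13\right) 41 = 18 \cdot 41 = 738$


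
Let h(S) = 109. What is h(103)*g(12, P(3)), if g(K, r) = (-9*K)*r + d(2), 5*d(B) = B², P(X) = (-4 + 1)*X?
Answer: 530176/5 ≈ 1.0604e+5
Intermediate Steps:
P(X) = -3*X
d(B) = B²/5
g(K, r) = ⅘ - 9*K*r (g(K, r) = (-9*K)*r + (⅕)*2² = -9*K*r + (⅕)*4 = -9*K*r + ⅘ = ⅘ - 9*K*r)
h(103)*g(12, P(3)) = 109*(⅘ - 9*12*(-3*3)) = 109*(⅘ - 9*12*(-9)) = 109*(⅘ + 972) = 109*(4864/5) = 530176/5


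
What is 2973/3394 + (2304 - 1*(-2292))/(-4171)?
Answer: -3198441/14156374 ≈ -0.22594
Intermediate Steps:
2973/3394 + (2304 - 1*(-2292))/(-4171) = 2973*(1/3394) + (2304 + 2292)*(-1/4171) = 2973/3394 + 4596*(-1/4171) = 2973/3394 - 4596/4171 = -3198441/14156374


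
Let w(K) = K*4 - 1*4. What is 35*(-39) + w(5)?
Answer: -1349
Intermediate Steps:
w(K) = -4 + 4*K (w(K) = 4*K - 4 = -4 + 4*K)
35*(-39) + w(5) = 35*(-39) + (-4 + 4*5) = -1365 + (-4 + 20) = -1365 + 16 = -1349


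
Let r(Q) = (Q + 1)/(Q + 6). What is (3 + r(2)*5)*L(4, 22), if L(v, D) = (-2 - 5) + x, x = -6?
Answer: -507/8 ≈ -63.375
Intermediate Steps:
L(v, D) = -13 (L(v, D) = (-2 - 5) - 6 = -7 - 6 = -13)
r(Q) = (1 + Q)/(6 + Q)
(3 + r(2)*5)*L(4, 22) = (3 + ((1 + 2)/(6 + 2))*5)*(-13) = (3 + (3/8)*5)*(-13) = (3 + 15/8)*(-13) = (39/8)*(-13) = -507/8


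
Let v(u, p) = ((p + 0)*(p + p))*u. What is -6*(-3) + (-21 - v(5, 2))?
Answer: -43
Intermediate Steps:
v(u, p) = 2*u*p² (v(u, p) = (p*(2*p))*u = (2*p²)*u = 2*u*p²)
-6*(-3) + (-21 - v(5, 2)) = -6*(-3) + (-21 - 2*5*2²) = 18 + (-21 - 2*5*4) = 18 + (-21 - 1*40) = 18 + (-21 - 40) = 18 - 61 = -43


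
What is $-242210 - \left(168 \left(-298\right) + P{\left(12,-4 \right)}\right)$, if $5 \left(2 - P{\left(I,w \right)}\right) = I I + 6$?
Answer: $-192118$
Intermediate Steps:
$P{\left(I,w \right)} = \frac{4}{5} - \frac{I^{2}}{5}$ ($P{\left(I,w \right)} = 2 - \frac{I I + 6}{5} = 2 - \frac{I^{2} + 6}{5} = 2 - \frac{6 + I^{2}}{5} = 2 - \left(\frac{6}{5} + \frac{I^{2}}{5}\right) = \frac{4}{5} - \frac{I^{2}}{5}$)
$-242210 - \left(168 \left(-298\right) + P{\left(12,-4 \right)}\right) = -242210 - \left(168 \left(-298\right) + \left(\frac{4}{5} - \frac{12^{2}}{5}\right)\right) = -242210 - \left(-50064 + \left(\frac{4}{5} - \frac{144}{5}\right)\right) = -242210 - \left(-50064 - 28\right) = -242210 - -50092 = -242210 + 50092 = -192118$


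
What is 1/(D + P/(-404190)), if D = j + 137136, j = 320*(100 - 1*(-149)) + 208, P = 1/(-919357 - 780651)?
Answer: 687126233520/149122883703444481 ≈ 4.6078e-6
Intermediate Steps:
P = -1/1700008 (P = 1/(-1700008) = -1/1700008 ≈ -5.8823e-7)
j = 79888 (j = 320*(100 + 149) + 208 = 320*249 + 208 = 79680 + 208 = 79888)
D = 217024 (D = 79888 + 137136 = 217024)
1/(D + P/(-404190)) = 1/(217024 - 1/1700008/(-404190)) = 1/(217024 - 1/1700008*(-1/404190)) = 1/(217024 + 1/687126233520) = 1/(149122883703444481/687126233520) = 687126233520/149122883703444481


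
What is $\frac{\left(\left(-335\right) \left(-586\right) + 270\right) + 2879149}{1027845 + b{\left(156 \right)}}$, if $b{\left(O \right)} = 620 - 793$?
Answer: $\frac{3075729}{1027672} \approx 2.9929$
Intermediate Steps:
$b{\left(O \right)} = -173$ ($b{\left(O \right)} = 620 - 793 = -173$)
$\frac{\left(\left(-335\right) \left(-586\right) + 270\right) + 2879149}{1027845 + b{\left(156 \right)}} = \frac{\left(\left(-335\right) \left(-586\right) + 270\right) + 2879149}{1027845 - 173} = \frac{\left(196310 + 270\right) + 2879149}{1027672} = \left(196580 + 2879149\right) \frac{1}{1027672} = 3075729 \cdot \frac{1}{1027672} = \frac{3075729}{1027672}$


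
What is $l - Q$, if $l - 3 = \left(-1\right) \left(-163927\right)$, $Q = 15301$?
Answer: $148629$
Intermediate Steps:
$l = 163930$ ($l = 3 - -163927 = 3 + 163927 = 163930$)
$l - Q = 163930 - 15301 = 148629$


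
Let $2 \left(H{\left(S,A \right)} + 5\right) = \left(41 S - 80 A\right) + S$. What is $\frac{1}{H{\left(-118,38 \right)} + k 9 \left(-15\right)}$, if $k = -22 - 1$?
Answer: $- \frac{1}{898} \approx -0.0011136$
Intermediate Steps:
$H{\left(S,A \right)} = -5 - 40 A + 21 S$ ($H{\left(S,A \right)} = -5 + \frac{\left(41 S - 80 A\right) + S}{2} = -5 + \frac{\left(- 80 A + 41 S\right) + S}{2} = -5 + \frac{- 80 A + 42 S}{2} = -5 - \left(- 21 S + 40 A\right) = -5 - 40 A + 21 S$)
$k = -23$ ($k = -22 - 1 = -23$)
$\frac{1}{H{\left(-118,38 \right)} + k 9 \left(-15\right)} = \frac{1}{\left(-5 - 1520 + 21 \left(-118\right)\right) + \left(-23\right) 9 \left(-15\right)} = \frac{1}{\left(-5 - 1520 - 2478\right) - -3105} = \frac{1}{-4003 + 3105} = \frac{1}{-898} = - \frac{1}{898}$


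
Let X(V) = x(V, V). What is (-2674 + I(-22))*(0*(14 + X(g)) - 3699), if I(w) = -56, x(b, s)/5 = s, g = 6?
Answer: 10098270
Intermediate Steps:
x(b, s) = 5*s
X(V) = 5*V
(-2674 + I(-22))*(0*(14 + X(g)) - 3699) = (-2674 - 56)*(0*(14 + 5*6) - 3699) = -2730*(0*(14 + 30) - 3699) = -2730*(0*44 - 3699) = -2730*(0 - 3699) = -2730*(-3699) = 10098270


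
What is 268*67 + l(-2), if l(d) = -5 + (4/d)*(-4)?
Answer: 17959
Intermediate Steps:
l(d) = -5 - 16/d
268*67 + l(-2) = 268*67 + (-5 - 16/(-2)) = 17956 + (-5 - 16*(-½)) = 17956 + (-5 + 8) = 17956 + 3 = 17959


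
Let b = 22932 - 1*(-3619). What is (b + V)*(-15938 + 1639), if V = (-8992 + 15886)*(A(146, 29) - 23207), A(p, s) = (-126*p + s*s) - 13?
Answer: 4019109999401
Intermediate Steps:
A(p, s) = -13 + s**2 - 126*p (A(p, s) = (-126*p + s**2) - 13 = (s**2 - 126*p) - 13 = -13 + s**2 - 126*p)
b = 26551 (b = 22932 + 3619 = 26551)
V = -281102850 (V = (-8992 + 15886)*((-13 + 29**2 - 126*146) - 23207) = 6894*((-13 + 841 - 18396) - 23207) = 6894*(-17568 - 23207) = 6894*(-40775) = -281102850)
(b + V)*(-15938 + 1639) = (26551 - 281102850)*(-15938 + 1639) = -281076299*(-14299) = 4019109999401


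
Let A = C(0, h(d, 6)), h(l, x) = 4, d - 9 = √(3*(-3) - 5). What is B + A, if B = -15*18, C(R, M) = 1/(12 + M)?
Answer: -4319/16 ≈ -269.94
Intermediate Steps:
d = 9 + I*√14 (d = 9 + √(3*(-3) - 5) = 9 + √(-9 - 5) = 9 + √(-14) = 9 + I*√14 ≈ 9.0 + 3.7417*I)
B = -270
A = 1/16 (A = 1/(12 + 4) = 1/16 ≈ 0.062500)
B + A = -270 + 1/16 = -4319/16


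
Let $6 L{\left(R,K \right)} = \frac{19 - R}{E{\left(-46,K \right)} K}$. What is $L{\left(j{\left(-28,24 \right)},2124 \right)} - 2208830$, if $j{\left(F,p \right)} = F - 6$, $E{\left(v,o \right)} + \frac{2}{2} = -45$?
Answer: $- \frac{1294869157973}{586224} \approx -2.2088 \cdot 10^{6}$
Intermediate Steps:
$E{\left(v,o \right)} = -46$ ($E{\left(v,o \right)} = -1 - 45 = -46$)
$j{\left(F,p \right)} = -6 + F$
$L{\left(R,K \right)} = - \frac{19 - R}{276 K}$ ($L{\left(R,K \right)} = \frac{\left(19 - R\right) \frac{1}{\left(-46\right) K}}{6} = \frac{\left(19 - R\right) \left(- \frac{1}{46 K}\right)}{6} = \frac{\left(- \frac{1}{46}\right) \frac{1}{K} \left(19 - R\right)}{6} = - \frac{19 - R}{276 K}$)
$L{\left(j{\left(-28,24 \right)},2124 \right)} - 2208830 = \frac{-19 - 34}{276 \cdot 2124} - 2208830 = \frac{1}{276} \cdot \frac{1}{2124} \left(-19 - 34\right) - 2208830 = \frac{1}{276} \cdot \frac{1}{2124} \left(-53\right) - 2208830 = - \frac{53}{586224} - 2208830 = - \frac{1294869157973}{586224}$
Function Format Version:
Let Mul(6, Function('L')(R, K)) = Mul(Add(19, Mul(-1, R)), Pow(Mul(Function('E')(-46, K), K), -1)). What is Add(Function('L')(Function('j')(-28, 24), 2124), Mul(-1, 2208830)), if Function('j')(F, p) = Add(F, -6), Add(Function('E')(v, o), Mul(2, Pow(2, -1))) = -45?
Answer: Rational(-1294869157973, 586224) ≈ -2.2088e+6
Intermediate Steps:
Function('E')(v, o) = -46 (Function('E')(v, o) = Add(-1, -45) = -46)
Function('j')(F, p) = Add(-6, F)
Function('L')(R, K) = Mul(Rational(-1, 276), Pow(K, -1), Add(19, Mul(-1, R))) (Function('L')(R, K) = Mul(Rational(1, 6), Mul(Add(19, Mul(-1, R)), Pow(Mul(-46, K), -1))) = Mul(Rational(1, 6), Mul(Add(19, Mul(-1, R)), Mul(Rational(-1, 46), Pow(K, -1)))) = Mul(Rational(1, 6), Mul(Rational(-1, 46), Pow(K, -1), Add(19, Mul(-1, R)))) = Mul(Rational(-1, 276), Pow(K, -1), Add(19, Mul(-1, R))))
Add(Function('L')(Function('j')(-28, 24), 2124), Mul(-1, 2208830)) = Add(Mul(Rational(1, 276), Pow(2124, -1), Add(-19, Add(-6, -28))), Mul(-1, 2208830)) = Add(Mul(Rational(1, 276), Rational(1, 2124), Add(-19, -34)), -2208830) = Add(Mul(Rational(1, 276), Rational(1, 2124), -53), -2208830) = Add(Rational(-53, 586224), -2208830) = Rational(-1294869157973, 586224)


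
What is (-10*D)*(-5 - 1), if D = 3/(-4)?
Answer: -45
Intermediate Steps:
D = -¾ (D = 3*(-¼) = -¾ ≈ -0.75000)
(-10*D)*(-5 - 1) = (-10*(-¾))*(-5 - 1) = (15/2)*(-6) = -45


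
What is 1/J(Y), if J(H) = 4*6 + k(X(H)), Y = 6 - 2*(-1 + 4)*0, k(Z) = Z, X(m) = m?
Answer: 1/30 ≈ 0.033333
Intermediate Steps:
Y = 6 (Y = 6 - 2*3*0 = 6 - 6*0 = 6 + 0 = 6)
J(H) = 24 + H (J(H) = 4*6 + H = 24 + H)
1/J(Y) = 1/(24 + 6) = 1/30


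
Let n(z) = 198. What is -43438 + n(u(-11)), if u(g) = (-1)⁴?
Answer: -43240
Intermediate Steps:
u(g) = 1
-43438 + n(u(-11)) = -43438 + 198 = -43240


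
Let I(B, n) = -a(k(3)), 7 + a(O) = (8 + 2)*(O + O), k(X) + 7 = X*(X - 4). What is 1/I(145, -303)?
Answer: 1/207 ≈ 0.0048309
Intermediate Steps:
k(X) = -7 + X*(-4 + X) (k(X) = -7 + X*(X - 4) = -7 + X*(-4 + X))
a(O) = -7 + 20*O (a(O) = -7 + (8 + 2)*(O + O) = -7 + 10*(2*O) = -7 + 20*O)
I(B, n) = 207 (I(B, n) = -(-7 + 20*(-7 + 3² - 4*3)) = -(-7 + 20*(-7 + 9 - 12)) = -(-7 + 20*(-10)) = -(-7 - 200) = -1*(-207) = 207)
1/I(145, -303) = 1/207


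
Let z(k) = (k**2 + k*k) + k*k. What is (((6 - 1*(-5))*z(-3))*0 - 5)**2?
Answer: 25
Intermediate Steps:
z(k) = 3*k**2 (z(k) = (k**2 + k**2) + k**2 = 2*k**2 + k**2 = 3*k**2)
(((6 - 1*(-5))*z(-3))*0 - 5)**2 = (((6 - 1*(-5))*(3*(-3)**2))*0 - 5)**2 = (((6 + 5)*(3*9))*0 - 5)**2 = ((11*27)*0 - 5)**2 = (297*0 - 5)**2 = (0 - 5)**2 = (-5)**2 = 25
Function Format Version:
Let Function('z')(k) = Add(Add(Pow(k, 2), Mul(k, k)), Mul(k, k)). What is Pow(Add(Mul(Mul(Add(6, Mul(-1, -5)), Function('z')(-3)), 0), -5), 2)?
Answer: 25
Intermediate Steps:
Function('z')(k) = Mul(3, Pow(k, 2)) (Function('z')(k) = Add(Add(Pow(k, 2), Pow(k, 2)), Pow(k, 2)) = Add(Mul(2, Pow(k, 2)), Pow(k, 2)) = Mul(3, Pow(k, 2)))
Pow(Add(Mul(Mul(Add(6, Mul(-1, -5)), Function('z')(-3)), 0), -5), 2) = Pow(Add(Mul(Mul(Add(6, Mul(-1, -5)), Mul(3, Pow(-3, 2))), 0), -5), 2) = Pow(Add(Mul(Mul(Add(6, 5), Mul(3, 9)), 0), -5), 2) = Pow(Add(Mul(Mul(11, 27), 0), -5), 2) = Pow(Add(Mul(297, 0), -5), 2) = Pow(Add(0, -5), 2) = Pow(-5, 2) = 25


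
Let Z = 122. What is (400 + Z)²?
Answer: 272484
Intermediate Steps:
(400 + Z)² = (400 + 122)² = 522² = 272484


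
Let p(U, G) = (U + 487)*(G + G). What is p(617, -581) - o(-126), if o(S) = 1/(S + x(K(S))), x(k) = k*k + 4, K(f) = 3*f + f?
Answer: -325707410113/253894 ≈ -1.2828e+6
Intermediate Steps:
p(U, G) = 2*G*(487 + U) (p(U, G) = (487 + U)*(2*G) = 2*G*(487 + U))
K(f) = 4*f
x(k) = 4 + k**2 (x(k) = k**2 + 4 = 4 + k**2)
o(S) = 1/(4 + S + 16*S**2) (o(S) = 1/(S + (4 + (4*S)**2)) = 1/(S + (4 + 16*S**2)) = 1/(4 + S + 16*S**2))
p(617, -581) - o(-126) = 2*(-581)*(487 + 617) - 1/(4 - 126 + 16*(-126)**2) = 2*(-581)*1104 - 1/(4 - 126 + 16*15876) = -1282848 - 1/(4 - 126 + 254016) = -1282848 - 1/253894 = -325707410113/253894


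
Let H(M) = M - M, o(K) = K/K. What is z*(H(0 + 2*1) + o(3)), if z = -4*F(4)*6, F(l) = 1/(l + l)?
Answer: -3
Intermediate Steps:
o(K) = 1
H(M) = 0
F(l) = 1/(2*l)
z = -3 (z = -2/4*6 = -4*⅛*6 = -½*6 = -3)
z*(H(0 + 2*1) + o(3)) = -3*(0 + 1) = -3*1 = -3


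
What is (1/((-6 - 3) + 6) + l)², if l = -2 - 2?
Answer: 169/9 ≈ 18.778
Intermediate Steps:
l = -4
(1/((-6 - 3) + 6) + l)² = (1/((-6 - 3) + 6) - 4)² = (1/(-9 + 6) - 4)² = (1/(-3) - 4)² = (-⅓ - 4)² = (-13/3)² = 169/9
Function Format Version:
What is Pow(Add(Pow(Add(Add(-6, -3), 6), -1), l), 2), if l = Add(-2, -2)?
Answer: Rational(169, 9) ≈ 18.778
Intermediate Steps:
l = -4
Pow(Add(Pow(Add(Add(-6, -3), 6), -1), l), 2) = Pow(Add(Pow(Add(Add(-6, -3), 6), -1), -4), 2) = Pow(Add(Pow(Add(-9, 6), -1), -4), 2) = Pow(Add(Pow(-3, -1), -4), 2) = Pow(Add(Rational(-1, 3), -4), 2) = Pow(Rational(-13, 3), 2) = Rational(169, 9)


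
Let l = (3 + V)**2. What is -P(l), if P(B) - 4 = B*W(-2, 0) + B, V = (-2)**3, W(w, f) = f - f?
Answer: -29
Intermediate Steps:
W(w, f) = 0
V = -8
l = 25 (l = (3 - 8)**2 = (-5)**2 = 25)
P(B) = 4 + B (P(B) = 4 + (B*0 + B) = 4 + (0 + B) = 4 + B)
-P(l) = -(4 + 25) = -1*29 = -29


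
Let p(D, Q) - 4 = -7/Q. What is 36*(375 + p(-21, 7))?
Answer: 13608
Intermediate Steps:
p(D, Q) = 4 - 7/Q
36*(375 + p(-21, 7)) = 36*(375 + (4 - 7/7)) = 36*(375 + (4 - 7*⅐)) = 36*(375 + (4 - 1)) = 36*(375 + 3) = 36*378 = 13608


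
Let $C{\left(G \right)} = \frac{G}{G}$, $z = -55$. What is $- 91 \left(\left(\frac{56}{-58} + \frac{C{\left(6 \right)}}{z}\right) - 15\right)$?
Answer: $\frac{2319954}{1595} \approx 1454.5$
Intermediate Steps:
$C{\left(G \right)} = 1$
$- 91 \left(\left(\frac{56}{-58} + \frac{C{\left(6 \right)}}{z}\right) - 15\right) = - 91 \left(\left(\frac{56}{-58} + 1 \frac{1}{-55}\right) - 15\right) = - 91 \left(\left(56 \left(- \frac{1}{58}\right) + 1 \left(- \frac{1}{55}\right)\right) - 15\right) = - 91 \left(\left(- \frac{28}{29} - \frac{1}{55}\right) - 15\right) = - 91 \left(- \frac{1569}{1595} - 15\right) = \left(-91\right) \left(- \frac{25494}{1595}\right) = \frac{2319954}{1595}$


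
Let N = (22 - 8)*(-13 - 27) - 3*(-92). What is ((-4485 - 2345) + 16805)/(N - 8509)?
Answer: -3325/2931 ≈ -1.1344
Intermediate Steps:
N = -284 (N = 14*(-40) + 276 = -560 + 276 = -284)
((-4485 - 2345) + 16805)/(N - 8509) = ((-4485 - 2345) + 16805)/(-284 - 8509) = (-6830 + 16805)/(-8793) = 9975*(-1/8793) = -3325/2931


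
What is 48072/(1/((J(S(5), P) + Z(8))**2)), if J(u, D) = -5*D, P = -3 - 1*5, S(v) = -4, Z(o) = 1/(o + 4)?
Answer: 463416083/6 ≈ 7.7236e+7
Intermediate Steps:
Z(o) = 1/(4 + o)
P = -8 (P = -3 - 5 = -8)
48072/(1/((J(S(5), P) + Z(8))**2)) = 48072/(1/((-5*(-8) + 1/(4 + 8))**2)) = 48072/(1/((40 + 1/12)**2)) = 48072/(1/((481/12)**2)) = 48072/(1/(231361/144)) = 48072/(144/231361) = 48072*(231361/144) = 463416083/6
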